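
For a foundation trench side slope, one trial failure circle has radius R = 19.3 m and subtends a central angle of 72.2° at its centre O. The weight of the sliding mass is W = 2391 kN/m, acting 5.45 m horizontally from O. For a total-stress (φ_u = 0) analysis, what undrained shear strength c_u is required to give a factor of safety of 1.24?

FS = c_u·L_a·R / (W·d), so c_u = FS·W·d / (L_a·R).
Arc length L_a = R·θ = 19.3·(72.2°·π/180) = 19.3·1.2601 = 24.32 m
c_u = 1.24·2391·5.45 / (24.32·19.3) = 16158.4 / 469.38 = 34.42 kPa

c_u = 34.4 kPa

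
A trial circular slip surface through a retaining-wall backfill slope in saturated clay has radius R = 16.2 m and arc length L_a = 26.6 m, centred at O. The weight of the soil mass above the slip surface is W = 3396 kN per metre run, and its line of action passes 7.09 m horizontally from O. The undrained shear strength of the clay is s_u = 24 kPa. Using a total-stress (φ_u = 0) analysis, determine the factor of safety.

Taking moments about the centre O, the resisting moment is provided by the undrained shear strength acting along the arc:
M_R = s_u·L_a·R = 24·26.60·16.2 = 10342.1 kN·m/m
M_D = W·d = 3396·7.09 = 24077.6 kN·m/m
FS = M_R / M_D = 10342.1 / 24077.6 = 0.430

FS = 0.43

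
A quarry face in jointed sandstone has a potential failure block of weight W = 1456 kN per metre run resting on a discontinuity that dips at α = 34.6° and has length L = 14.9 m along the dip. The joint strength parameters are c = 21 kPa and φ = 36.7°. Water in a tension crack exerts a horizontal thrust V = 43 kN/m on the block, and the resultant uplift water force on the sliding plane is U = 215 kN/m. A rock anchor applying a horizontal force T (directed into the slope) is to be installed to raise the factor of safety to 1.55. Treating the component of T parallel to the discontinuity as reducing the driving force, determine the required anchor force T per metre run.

Resolving forces along and normal to the sliding plane, with the horizontal anchor force T adding T·sinα to the effective normal force and T·cosα acting up the plane against the driving force:
FS = [cL + (W cosα − U − V sinα + T sinα) tanφ] / [W sinα + V cosα − T cosα]
Without the anchor: N' = 959.1 kN/m, driving T_d = 862.2 kN/m, resisting R = 21·14.9 + 959.1·tan36.7° = 1027.8 kN/m, FS = 1.19.
Setting FS = 1.55 and solving for T:
1.55·(862.2 − T cos34.6°) = 1027.8 + T sin34.6°·tan36.7°
T·(sin34.6°·tan36.7° + 1.55·cos34.6°) = 1.55·862.2 − 1027.8
T·(0.5678·0.7454 + 1.55·0.8231) = 1336.4 − 1027.8 = 308.6
T·1.6991 = 308.6
T = 181.6 kN/m

T = 182 kN/m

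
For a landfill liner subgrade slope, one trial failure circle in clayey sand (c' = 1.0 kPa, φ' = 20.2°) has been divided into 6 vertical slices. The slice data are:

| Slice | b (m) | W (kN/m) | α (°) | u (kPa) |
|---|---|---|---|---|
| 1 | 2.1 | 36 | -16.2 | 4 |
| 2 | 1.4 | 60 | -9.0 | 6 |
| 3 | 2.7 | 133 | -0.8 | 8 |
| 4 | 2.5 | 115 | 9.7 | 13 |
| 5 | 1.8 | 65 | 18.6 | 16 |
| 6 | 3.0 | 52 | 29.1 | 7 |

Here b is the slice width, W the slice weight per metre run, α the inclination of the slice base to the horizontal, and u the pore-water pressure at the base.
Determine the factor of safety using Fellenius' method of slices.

Ordinary method of slices: FS = Σ[c'·Δl_i + (W_i cosα_i − u_i·Δl_i)·tanφ'] / Σ W_i sinα_i, with Δl_i = b_i / cosα_i.
Slice 1: Δl = 2.1/cos(-16.2°) = 2.187 m; N'_1 = 36·cos(-16.2°) − 4·2.187 = 25.8; c'Δl = 2.19; W sinα = -10.0
Slice 2: Δl = 1.4/cos(-9.0°) = 1.417 m; N'_2 = 60·cos(-9.0°) − 6·1.417 = 50.8; c'Δl = 1.42; W sinα = -9.4
Slice 3: Δl = 2.7/cos(-0.8°) = 2.700 m; N'_3 = 133·cos(-0.8°) − 8·2.700 = 111.4; c'Δl = 2.70; W sinα = -1.9
Slice 4: Δl = 2.5/cos9.7° = 2.536 m; N'_4 = 115·cos9.7° − 13·2.536 = 80.4; c'Δl = 2.54; W sinα = 19.4
Slice 5: Δl = 1.8/cos18.6° = 1.899 m; N'_5 = 65·cos18.6° − 16·1.899 = 31.2; c'Δl = 1.90; W sinα = 20.7
Slice 6: Δl = 3.0/cos29.1° = 3.433 m; N'_6 = 52·cos29.1° − 7·3.433 = 21.4; c'Δl = 3.43; W sinα = 25.3
Σc'Δl = 14.2 kN/m; ΣN' = 321.0 kN/m; ΣW sinα = 44.1 kN/m
Resisting = 14.2 + 321.0·tan20.2° = 14.2 + 118.1 = 132.3 kN/m
FS = 132.3 / 44.1 = 2.998

FS = 3.00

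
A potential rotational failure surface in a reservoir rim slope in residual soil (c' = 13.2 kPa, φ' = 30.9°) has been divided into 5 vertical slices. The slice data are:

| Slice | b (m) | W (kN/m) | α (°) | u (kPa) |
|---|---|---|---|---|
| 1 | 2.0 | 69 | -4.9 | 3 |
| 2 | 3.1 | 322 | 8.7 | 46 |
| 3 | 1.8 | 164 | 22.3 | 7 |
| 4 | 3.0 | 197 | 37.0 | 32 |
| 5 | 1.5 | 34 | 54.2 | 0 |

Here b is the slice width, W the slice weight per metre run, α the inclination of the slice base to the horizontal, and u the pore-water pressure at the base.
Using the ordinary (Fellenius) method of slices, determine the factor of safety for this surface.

FS = 1.73

Ordinary method of slices: FS = Σ[c'·Δl_i + (W_i cosα_i − u_i·Δl_i)·tanφ'] / Σ W_i sinα_i, with Δl_i = b_i / cosα_i.
Slice 1: Δl = 2.0/cos(-4.9°) = 2.007 m; N'_1 = 69·cos(-4.9°) − 3·2.007 = 62.7; c'Δl = 26.50; W sinα = -5.9
Slice 2: Δl = 3.1/cos8.7° = 3.136 m; N'_2 = 322·cos8.7° − 46·3.136 = 174.0; c'Δl = 41.40; W sinα = 48.7
Slice 3: Δl = 1.8/cos22.3° = 1.946 m; N'_3 = 164·cos22.3° − 7·1.946 = 138.1; c'Δl = 25.68; W sinα = 62.2
Slice 4: Δl = 3.0/cos37.0° = 3.756 m; N'_4 = 197·cos37.0° − 32·3.756 = 37.1; c'Δl = 49.58; W sinα = 118.6
Slice 5: Δl = 1.5/cos54.2° = 2.564 m; N'_5 = 34·cos54.2° − 0·2.564 = 19.9; c'Δl = 33.85; W sinα = 27.6
Σc'Δl = 177.0 kN/m; ΣN' = 431.9 kN/m; ΣW sinα = 251.2 kN/m
Resisting = 177.0 + 431.9·tan30.9° = 177.0 + 258.5 = 435.5 kN/m
FS = 435.5 / 251.2 = 1.734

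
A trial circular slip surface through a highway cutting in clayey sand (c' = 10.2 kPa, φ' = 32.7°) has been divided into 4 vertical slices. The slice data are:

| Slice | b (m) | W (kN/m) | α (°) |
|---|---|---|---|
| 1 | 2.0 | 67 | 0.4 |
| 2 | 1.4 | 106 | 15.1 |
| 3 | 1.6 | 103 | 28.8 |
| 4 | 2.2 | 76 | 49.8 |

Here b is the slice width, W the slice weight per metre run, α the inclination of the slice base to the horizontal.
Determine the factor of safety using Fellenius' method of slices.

Ordinary method of slices: FS = Σ[c'·Δl_i + (W_i cosα_i)·tanφ'] / Σ W_i sinα_i, with Δl_i = b_i / cosα_i.
Slice 1: Δl = 2.0/cos0.4° = 2.000 m; N'_1 = 67·cos0.4° = 67.0; c'Δl = 20.40; W sinα = 0.5
Slice 2: Δl = 1.4/cos15.1° = 1.450 m; N'_2 = 106·cos15.1° = 102.3; c'Δl = 14.79; W sinα = 27.6
Slice 3: Δl = 1.6/cos28.8° = 1.826 m; N'_3 = 103·cos28.8° = 90.3; c'Δl = 18.62; W sinα = 49.6
Slice 4: Δl = 2.2/cos49.8° = 3.408 m; N'_4 = 76·cos49.8° = 49.1; c'Δl = 34.77; W sinα = 58.0
Σc'Δl = 88.6 kN/m; ΣN' = 308.7 kN/m; ΣW sinα = 135.8 kN/m
Resisting = 88.6 + 308.7·tan32.7° = 88.6 + 198.2 = 286.7 kN/m
FS = 286.7 / 135.8 = 2.112

FS = 2.11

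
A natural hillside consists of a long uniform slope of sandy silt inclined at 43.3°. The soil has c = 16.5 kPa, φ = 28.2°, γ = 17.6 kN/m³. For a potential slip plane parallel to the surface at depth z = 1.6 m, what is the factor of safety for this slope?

FS = 1.74

For an infinite slope with a slip plane parallel to the surface (no pore pressure): FS = [c + γz cos²β tanφ] / [γz sinβ cosβ].
γz = 17.6·1.6 = 28.16 kN/m²
Numerator = 16.5 + 28.16·cos²43.3°·tan28.2° = 16.5 + 28.16·0.5297·0.5362 = 24.497 kPa
Denominator = 28.16·sin43.3°·cos43.3° = 28.16·0.6858·0.7278 = 14.055 kPa
FS = 24.497 / 14.055 = 1.743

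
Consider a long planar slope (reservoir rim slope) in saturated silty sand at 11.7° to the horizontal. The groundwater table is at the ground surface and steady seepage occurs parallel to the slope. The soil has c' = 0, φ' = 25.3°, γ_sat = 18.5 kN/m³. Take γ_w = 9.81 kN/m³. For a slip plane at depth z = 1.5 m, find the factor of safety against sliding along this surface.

FS = 1.07

With seepage parallel to the slope and the water table at the surface, the effective normal stress on the slip plane uses the buoyant unit weight γ' = γ_sat − γ_w while the driving shear stress uses γ_sat:
FS = [c' + γ' z cos²β tanφ'] / [γ_sat z sinβ cosβ]
(For c' = 0 this reduces to FS = (γ'/γ_sat)·tanφ'/tanβ.)
γ' = 18.5 − 9.81 = 8.69 kN/m³
Numerator = 0.0 + 8.69·1.5·cos²11.7°·tan25.3° = 0.0 + 8.69·1.5·0.9589·0.4727 = 5.908 kPa
Denominator = 18.5·1.5·sin11.7°·cos11.7° = 18.5·1.5·0.2028·0.9792 = 5.510 kPa
FS = 5.908 / 5.510 = 1.072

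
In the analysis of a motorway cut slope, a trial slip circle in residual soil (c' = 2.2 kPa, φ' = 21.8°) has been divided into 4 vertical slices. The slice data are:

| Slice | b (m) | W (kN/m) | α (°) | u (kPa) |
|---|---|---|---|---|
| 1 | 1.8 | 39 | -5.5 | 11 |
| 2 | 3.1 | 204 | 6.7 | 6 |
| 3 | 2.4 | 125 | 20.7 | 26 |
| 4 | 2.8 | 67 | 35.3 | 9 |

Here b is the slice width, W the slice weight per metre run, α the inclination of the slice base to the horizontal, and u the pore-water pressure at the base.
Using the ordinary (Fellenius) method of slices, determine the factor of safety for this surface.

FS = 1.31

Ordinary method of slices: FS = Σ[c'·Δl_i + (W_i cosα_i − u_i·Δl_i)·tanφ'] / Σ W_i sinα_i, with Δl_i = b_i / cosα_i.
Slice 1: Δl = 1.8/cos(-5.5°) = 1.808 m; N'_1 = 39·cos(-5.5°) − 11·1.808 = 18.9; c'Δl = 3.98; W sinα = -3.7
Slice 2: Δl = 3.1/cos6.7° = 3.121 m; N'_2 = 204·cos6.7° − 6·3.121 = 183.9; c'Δl = 6.87; W sinα = 23.8
Slice 3: Δl = 2.4/cos20.7° = 2.566 m; N'_3 = 125·cos20.7° − 26·2.566 = 50.2; c'Δl = 5.64; W sinα = 44.2
Slice 4: Δl = 2.8/cos35.3° = 3.431 m; N'_4 = 67·cos35.3° − 9·3.431 = 23.8; c'Δl = 7.55; W sinα = 38.7
Σc'Δl = 24.0 kN/m; ΣN' = 276.8 kN/m; ΣW sinα = 103.0 kN/m
Resisting = 24.0 + 276.8·tan21.8° = 24.0 + 110.7 = 134.8 kN/m
FS = 134.8 / 103.0 = 1.309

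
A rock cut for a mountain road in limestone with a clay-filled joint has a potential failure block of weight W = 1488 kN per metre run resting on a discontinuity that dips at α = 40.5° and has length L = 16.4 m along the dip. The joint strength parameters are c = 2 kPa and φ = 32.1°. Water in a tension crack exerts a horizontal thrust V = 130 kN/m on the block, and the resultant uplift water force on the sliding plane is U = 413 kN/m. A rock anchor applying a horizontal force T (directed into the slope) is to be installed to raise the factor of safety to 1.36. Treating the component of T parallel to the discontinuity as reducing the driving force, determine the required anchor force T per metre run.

Resolving forces along and normal to the sliding plane, with the horizontal anchor force T adding T·sinα to the effective normal force and T·cosα acting up the plane against the driving force:
FS = [cL + (W cosα − U − V sinα + T sinα) tanφ] / [W sinα + V cosα − T cosα]
Without the anchor: N' = 634.1 kN/m, driving T_d = 1065.2 kN/m, resisting R = 2·16.4 + 634.1·tan32.1° = 430.5 kN/m, FS = 0.40.
Setting FS = 1.36 and solving for T:
1.36·(1065.2 − T cos40.5°) = 430.5 + T sin40.5°·tan32.1°
T·(sin40.5°·tan32.1° + 1.36·cos40.5°) = 1.36·1065.2 − 430.5
T·(0.6494·0.6273 + 1.36·0.7604) = 1448.7 − 430.5 = 1018.2
T·1.4416 = 1018.2
T = 706.3 kN/m

T = 706 kN/m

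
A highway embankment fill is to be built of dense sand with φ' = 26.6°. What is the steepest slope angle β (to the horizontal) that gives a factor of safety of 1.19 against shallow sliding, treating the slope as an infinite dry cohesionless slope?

β = 22.8°

For an infinite dry cohesionless slope FS = tanφ'/tanβ, so tanβ = tanφ' / FS.
tanβ = tan26.6° / 1.19 = 0.5008 / 1.19 = 0.4208
β = arctan(0.4208) = 22.82°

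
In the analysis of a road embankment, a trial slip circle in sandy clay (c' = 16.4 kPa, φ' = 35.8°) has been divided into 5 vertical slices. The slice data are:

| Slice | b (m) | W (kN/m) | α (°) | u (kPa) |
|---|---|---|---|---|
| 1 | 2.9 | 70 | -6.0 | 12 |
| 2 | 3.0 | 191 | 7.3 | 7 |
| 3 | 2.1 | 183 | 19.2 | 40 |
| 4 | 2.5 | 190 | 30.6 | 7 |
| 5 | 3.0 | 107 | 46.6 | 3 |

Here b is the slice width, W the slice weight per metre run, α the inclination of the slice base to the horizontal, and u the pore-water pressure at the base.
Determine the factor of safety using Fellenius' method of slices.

Ordinary method of slices: FS = Σ[c'·Δl_i + (W_i cosα_i − u_i·Δl_i)·tanφ'] / Σ W_i sinα_i, with Δl_i = b_i / cosα_i.
Slice 1: Δl = 2.9/cos(-6.0°) = 2.916 m; N'_1 = 70·cos(-6.0°) − 12·2.916 = 34.6; c'Δl = 47.82; W sinα = -7.3
Slice 2: Δl = 3.0/cos7.3° = 3.025 m; N'_2 = 191·cos7.3° − 7·3.025 = 168.3; c'Δl = 49.60; W sinα = 24.3
Slice 3: Δl = 2.1/cos19.2° = 2.224 m; N'_3 = 183·cos19.2° − 40·2.224 = 83.9; c'Δl = 36.47; W sinα = 60.2
Slice 4: Δl = 2.5/cos30.6° = 2.904 m; N'_4 = 190·cos30.6° − 7·2.904 = 143.2; c'Δl = 47.63; W sinα = 96.7
Slice 5: Δl = 3.0/cos46.6° = 4.366 m; N'_5 = 107·cos46.6° − 3·4.366 = 60.4; c'Δl = 71.61; W sinα = 77.7
Σc'Δl = 253.1 kN/m; ΣN' = 490.4 kN/m; ΣW sinα = 251.6 kN/m
Resisting = 253.1 + 490.4·tan35.8° = 253.1 + 353.7 = 606.8 kN/m
FS = 606.8 / 251.6 = 2.412

FS = 2.41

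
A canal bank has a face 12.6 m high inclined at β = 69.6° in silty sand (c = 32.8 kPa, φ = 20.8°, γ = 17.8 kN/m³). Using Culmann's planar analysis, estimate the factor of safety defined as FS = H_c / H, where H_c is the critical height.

FS = 1.50

H_c = (4c/γ) · sinβ cosφ / [1 − cos(β − φ)]
    = (4·32.8/17.8) · sin69.6°·cos20.8° / [1 − cos48.8°]
    = 7.371 · 0.8762 / 0.3413 = 18.92 m
FS = H_c / H = 18.92 / 12.6 = 1.502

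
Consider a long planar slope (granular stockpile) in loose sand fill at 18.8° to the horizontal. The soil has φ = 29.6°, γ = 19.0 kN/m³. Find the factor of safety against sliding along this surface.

For a dry cohesionless infinite slope the factor of safety is FS = tanφ / tanβ.
FS = tan29.6° / tan18.8° = 0.5681 / 0.3404 = 1.669

FS = 1.67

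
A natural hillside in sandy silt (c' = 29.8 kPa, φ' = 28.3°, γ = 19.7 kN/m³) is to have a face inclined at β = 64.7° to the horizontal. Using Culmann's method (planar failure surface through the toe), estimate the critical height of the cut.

H_c = 24.69 m

Culmann's analysis gives the critical failure plane at α_cr = (β + φ')/2 = (64.7 + 28.3)/2 = 46.5°, and the critical height
H_c = (4c'/γ) · sinβ cosφ' / [1 − cos(β − φ')]
    = (4·29.8/19.7) · sin64.7°·cos28.3° / [1 − cos(36.4°)]
    = 6.051 · 0.9041·0.8805 / [1 − 0.8049]
    = 6.051 · 0.7960 / 0.1951
    = 24.69 m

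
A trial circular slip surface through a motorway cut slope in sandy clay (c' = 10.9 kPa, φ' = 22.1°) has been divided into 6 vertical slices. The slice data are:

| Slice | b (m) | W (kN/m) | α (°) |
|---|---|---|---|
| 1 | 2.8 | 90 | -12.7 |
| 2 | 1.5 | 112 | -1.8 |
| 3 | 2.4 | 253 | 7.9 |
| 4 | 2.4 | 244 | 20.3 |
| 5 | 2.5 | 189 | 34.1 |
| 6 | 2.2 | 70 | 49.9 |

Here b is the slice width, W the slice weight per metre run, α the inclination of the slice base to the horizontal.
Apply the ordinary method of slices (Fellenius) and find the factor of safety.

FS = 2.07

Ordinary method of slices: FS = Σ[c'·Δl_i + (W_i cosα_i)·tanφ'] / Σ W_i sinα_i, with Δl_i = b_i / cosα_i.
Slice 1: Δl = 2.8/cos(-12.7°) = 2.870 m; N'_1 = 90·cos(-12.7°) = 87.8; c'Δl = 31.29; W sinα = -19.8
Slice 2: Δl = 1.5/cos(-1.8°) = 1.501 m; N'_2 = 112·cos(-1.8°) = 111.9; c'Δl = 16.36; W sinα = -3.5
Slice 3: Δl = 2.4/cos7.9° = 2.423 m; N'_3 = 253·cos7.9° = 250.6; c'Δl = 26.41; W sinα = 34.8
Slice 4: Δl = 2.4/cos20.3° = 2.559 m; N'_4 = 244·cos20.3° = 228.8; c'Δl = 27.89; W sinα = 84.7
Slice 5: Δl = 2.5/cos34.1° = 3.019 m; N'_5 = 189·cos34.1° = 156.5; c'Δl = 32.91; W sinα = 106.0
Slice 6: Δl = 2.2/cos49.9° = 3.415 m; N'_6 = 70·cos49.9° = 45.1; c'Δl = 37.23; W sinα = 53.5
Σc'Δl = 172.1 kN/m; ΣN' = 880.8 kN/m; ΣW sinα = 255.6 kN/m
Resisting = 172.1 + 880.8·tan22.1° = 172.1 + 357.6 = 529.7 kN/m
FS = 529.7 / 255.6 = 2.072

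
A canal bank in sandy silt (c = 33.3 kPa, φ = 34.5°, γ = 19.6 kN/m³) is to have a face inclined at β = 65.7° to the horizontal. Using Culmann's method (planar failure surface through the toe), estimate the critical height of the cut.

H_c = 35.29 m

Culmann's analysis gives the critical failure plane at α_cr = (β + φ)/2 = (65.7 + 34.5)/2 = 50.1°, and the critical height
H_c = (4c/γ) · sinβ cosφ / [1 − cos(β − φ)]
    = (4·33.3/19.6) · sin65.7°·cos34.5° / [1 − cos(31.2°)]
    = 6.796 · 0.9114·0.8241 / [1 − 0.8554]
    = 6.796 · 0.7511 / 0.1446
    = 35.29 m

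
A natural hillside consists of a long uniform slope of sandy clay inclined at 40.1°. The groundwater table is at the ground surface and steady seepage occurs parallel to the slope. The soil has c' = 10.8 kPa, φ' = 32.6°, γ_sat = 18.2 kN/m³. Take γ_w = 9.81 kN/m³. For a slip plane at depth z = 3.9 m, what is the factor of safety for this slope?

With seepage parallel to the slope and the water table at the surface, the effective normal stress on the slip plane uses the buoyant unit weight γ' = γ_sat − γ_w while the driving shear stress uses γ_sat:
FS = [c' + γ' z cos²β tanφ'] / [γ_sat z sinβ cosβ]
γ' = 18.2 − 9.81 = 8.39 kN/m³
Numerator = 10.8 + 8.39·3.9·cos²40.1°·tan32.6° = 10.8 + 8.39·3.9·0.5851·0.6395 = 23.044 kPa
Denominator = 18.2·3.9·sin40.1°·cos40.1° = 18.2·3.9·0.6441·0.7649 = 34.972 kPa
FS = 23.044 / 34.972 = 0.659

FS = 0.66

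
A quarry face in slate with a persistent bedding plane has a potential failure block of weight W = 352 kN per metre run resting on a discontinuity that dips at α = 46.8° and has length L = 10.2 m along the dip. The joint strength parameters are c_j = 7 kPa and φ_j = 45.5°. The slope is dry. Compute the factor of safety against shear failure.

FS = 1.23

Resolving the block weight along and normal to the plane and applying the Mohr–Coulomb strength on the joint:
N' = W cosα = 352·cos46.8° = 241.0 kN/m
Driving force T = W sinα = 352·sin46.8° = 256.6 kN/m
Resisting force R = c_j·L + N'·tanφ_j = 7·10.2 + 241.0·tan45.5° = 71.4 + 245.2 = 316.6 kN/m
FS = R / T = 316.6 / 256.6 = 1.234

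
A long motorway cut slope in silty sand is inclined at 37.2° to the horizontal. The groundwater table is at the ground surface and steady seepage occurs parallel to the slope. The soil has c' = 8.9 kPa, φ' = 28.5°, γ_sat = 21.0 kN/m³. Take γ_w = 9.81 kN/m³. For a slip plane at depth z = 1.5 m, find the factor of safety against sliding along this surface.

With seepage parallel to the slope and the water table at the surface, the effective normal stress on the slip plane uses the buoyant unit weight γ' = γ_sat − γ_w while the driving shear stress uses γ_sat:
FS = [c' + γ' z cos²β tanφ'] / [γ_sat z sinβ cosβ]
γ' = 21.0 − 9.81 = 11.19 kN/m³
Numerator = 8.9 + 11.19·1.5·cos²37.2°·tan28.5° = 8.9 + 11.19·1.5·0.6345·0.5430 = 14.682 kPa
Denominator = 21.0·1.5·sin37.2°·cos37.2° = 21.0·1.5·0.6046·0.7965 = 15.170 kPa
FS = 14.682 / 15.170 = 0.968

FS = 0.97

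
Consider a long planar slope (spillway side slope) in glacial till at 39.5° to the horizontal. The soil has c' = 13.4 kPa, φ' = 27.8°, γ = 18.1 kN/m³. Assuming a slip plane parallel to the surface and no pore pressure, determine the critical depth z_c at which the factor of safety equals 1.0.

Setting FS = 1.00 in FS = [c' + γz cos²β tanφ'] / [γz sinβ cosβ] and solving for z:
z = c' / [γ cosβ (FS·sinβ − cosβ·tanφ')]
  = 13.4 / [18.1·cos39.5°·(1.00·sin39.5° − cos39.5°·tan27.8°)]
  = 13.4 / [18.1·0.7716·(1.00·0.6361 − 0.7716·0.5272)]
  = 13.4 / 3.2018 = 4.185 m

z_c = 4.19 m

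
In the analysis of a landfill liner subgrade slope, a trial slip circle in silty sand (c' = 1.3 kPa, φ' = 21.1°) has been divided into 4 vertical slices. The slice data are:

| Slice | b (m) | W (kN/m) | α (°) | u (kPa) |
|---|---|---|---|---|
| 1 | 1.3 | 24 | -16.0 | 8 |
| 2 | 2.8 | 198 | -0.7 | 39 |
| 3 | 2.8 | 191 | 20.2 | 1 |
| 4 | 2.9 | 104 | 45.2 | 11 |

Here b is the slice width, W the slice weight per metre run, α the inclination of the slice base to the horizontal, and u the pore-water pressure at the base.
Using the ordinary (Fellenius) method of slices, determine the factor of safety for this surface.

Ordinary method of slices: FS = Σ[c'·Δl_i + (W_i cosα_i − u_i·Δl_i)·tanφ'] / Σ W_i sinα_i, with Δl_i = b_i / cosα_i.
Slice 1: Δl = 1.3/cos(-16.0°) = 1.352 m; N'_1 = 24·cos(-16.0°) − 8·1.352 = 12.3; c'Δl = 1.76; W sinα = -6.6
Slice 2: Δl = 2.8/cos(-0.7°) = 2.800 m; N'_2 = 198·cos(-0.7°) − 39·2.800 = 88.8; c'Δl = 3.64; W sinα = -2.4
Slice 3: Δl = 2.8/cos20.2° = 2.984 m; N'_3 = 191·cos20.2° − 1·2.984 = 176.3; c'Δl = 3.88; W sinα = 66.0
Slice 4: Δl = 2.9/cos45.2° = 4.116 m; N'_4 = 104·cos45.2° − 11·4.116 = 28.0; c'Δl = 5.35; W sinα = 73.8
Σc'Δl = 14.6 kN/m; ΣN' = 305.3 kN/m; ΣW sinα = 130.7 kN/m
Resisting = 14.6 + 305.3·tan21.1° = 14.6 + 117.8 = 132.4 kN/m
FS = 132.4 / 130.7 = 1.013

FS = 1.01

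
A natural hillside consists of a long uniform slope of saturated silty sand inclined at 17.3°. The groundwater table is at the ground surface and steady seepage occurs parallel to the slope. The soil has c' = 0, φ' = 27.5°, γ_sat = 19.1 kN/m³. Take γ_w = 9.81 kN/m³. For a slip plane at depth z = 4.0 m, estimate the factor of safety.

FS = 0.81

With seepage parallel to the slope and the water table at the surface, the effective normal stress on the slip plane uses the buoyant unit weight γ' = γ_sat − γ_w while the driving shear stress uses γ_sat:
FS = [c' + γ' z cos²β tanφ'] / [γ_sat z sinβ cosβ]
(For c' = 0 this reduces to FS = (γ'/γ_sat)·tanφ'/tanβ.)
γ' = 19.1 − 9.81 = 9.29 kN/m³
Numerator = 0.0 + 9.29·4.0·cos²17.3°·tan27.5° = 0.0 + 9.29·4.0·0.9116·0.5206 = 17.634 kPa
Denominator = 19.1·4.0·sin17.3°·cos17.3° = 19.1·4.0·0.2974·0.9548 = 21.692 kPa
FS = 17.634 / 21.692 = 0.813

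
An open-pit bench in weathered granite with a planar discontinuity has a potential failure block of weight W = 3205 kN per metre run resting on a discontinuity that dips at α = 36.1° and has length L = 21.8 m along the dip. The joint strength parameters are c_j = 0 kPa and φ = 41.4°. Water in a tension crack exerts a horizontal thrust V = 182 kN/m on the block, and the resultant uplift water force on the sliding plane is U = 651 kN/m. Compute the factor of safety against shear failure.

FS = 0.79

Resolving the block weight along and normal to the plane and applying the Mohr–Coulomb strength on the joint:
N' = W cosα − U − V sinα = 3205·cos36.1° − 651 − 182·sin36.1° = 1831.4 kN/m
Driving force T = W sinα + V cosα = 3205·sin36.1° + 182·cos36.1° = 2035.4 kN/m
Resisting force R = c_j·L + N'·tanφ = 0·21.8 + 1831.4·tan41.4° = 0.0 + 1614.6 = 1614.6 kN/m
FS = R / T = 1614.6 / 2035.4 = 0.793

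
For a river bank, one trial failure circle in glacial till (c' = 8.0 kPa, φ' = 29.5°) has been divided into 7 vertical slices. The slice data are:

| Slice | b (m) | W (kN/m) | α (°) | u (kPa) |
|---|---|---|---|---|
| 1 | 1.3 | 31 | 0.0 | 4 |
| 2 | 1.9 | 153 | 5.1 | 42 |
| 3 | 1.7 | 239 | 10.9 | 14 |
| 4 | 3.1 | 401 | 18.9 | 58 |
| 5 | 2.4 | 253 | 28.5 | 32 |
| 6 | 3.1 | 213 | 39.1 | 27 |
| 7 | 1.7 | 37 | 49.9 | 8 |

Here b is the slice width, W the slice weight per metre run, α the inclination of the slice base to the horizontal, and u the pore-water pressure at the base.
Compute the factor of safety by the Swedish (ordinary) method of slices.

FS = 1.13

Ordinary method of slices: FS = Σ[c'·Δl_i + (W_i cosα_i − u_i·Δl_i)·tanφ'] / Σ W_i sinα_i, with Δl_i = b_i / cosα_i.
Slice 1: Δl = 1.3/cos0.0° = 1.300 m; N'_1 = 31·cos0.0° − 4·1.300 = 25.8; c'Δl = 10.40; W sinα = 0.0
Slice 2: Δl = 1.9/cos5.1° = 1.908 m; N'_2 = 153·cos5.1° − 42·1.908 = 72.3; c'Δl = 15.26; W sinα = 13.6
Slice 3: Δl = 1.7/cos10.9° = 1.731 m; N'_3 = 239·cos10.9° − 14·1.731 = 210.5; c'Δl = 13.85; W sinα = 45.2
Slice 4: Δl = 3.1/cos18.9° = 3.277 m; N'_4 = 401·cos18.9° − 58·3.277 = 189.3; c'Δl = 26.21; W sinα = 129.9
Slice 5: Δl = 2.4/cos28.5° = 2.731 m; N'_5 = 253·cos28.5° − 32·2.731 = 135.0; c'Δl = 21.85; W sinα = 120.7
Slice 6: Δl = 3.1/cos39.1° = 3.995 m; N'_6 = 213·cos39.1° − 27·3.995 = 57.4; c'Δl = 31.96; W sinα = 134.3
Slice 7: Δl = 1.7/cos49.9° = 2.639 m; N'_7 = 37·cos49.9° − 8·2.639 = 2.7; c'Δl = 21.11; W sinα = 28.3
Σc'Δl = 140.6 kN/m; ΣN' = 693.0 kN/m; ΣW sinα = 472.0 kN/m
Resisting = 140.6 + 693.0·tan29.5° = 140.6 + 392.1 = 532.7 kN/m
FS = 532.7 / 472.0 = 1.129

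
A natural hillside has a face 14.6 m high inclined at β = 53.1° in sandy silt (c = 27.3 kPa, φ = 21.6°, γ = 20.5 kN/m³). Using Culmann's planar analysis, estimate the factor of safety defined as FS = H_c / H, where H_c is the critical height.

H_c = (4c/γ) · sinβ cosφ / [1 − cos(β − φ)]
    = (4·27.3/20.5) · sin53.1°·cos21.6° / [1 − cos31.5°]
    = 5.327 · 0.7435 / 0.1474 = 26.88 m
FS = H_c / H = 26.88 / 14.6 = 1.841

FS = 1.84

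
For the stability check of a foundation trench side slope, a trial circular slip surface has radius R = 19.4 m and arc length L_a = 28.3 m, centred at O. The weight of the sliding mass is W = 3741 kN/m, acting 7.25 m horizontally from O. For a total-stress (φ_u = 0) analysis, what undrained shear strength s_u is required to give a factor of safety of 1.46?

s_u = 72.1 kPa

FS = s_u·L_a·R / (W·d), so s_u = FS·W·d / (L_a·R).
s_u = 1.46·3741·7.25 / (28.30·19.4) = 39598.5 / 549.02 = 72.13 kPa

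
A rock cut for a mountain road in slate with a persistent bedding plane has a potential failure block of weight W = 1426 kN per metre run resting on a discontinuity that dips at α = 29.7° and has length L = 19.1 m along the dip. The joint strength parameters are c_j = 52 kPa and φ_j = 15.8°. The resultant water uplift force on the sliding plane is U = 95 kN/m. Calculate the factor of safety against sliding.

Resolving the block weight along and normal to the plane and applying the Mohr–Coulomb strength on the joint:
N' = W cosα − U = 1426·cos29.7° − 95 = 1143.7 kN/m
Driving force T = W sinα = 1426·sin29.7° = 706.5 kN/m
Resisting force R = c_j·L + N'·tanφ_j = 52·19.1 + 1143.7·tan15.8° = 993.2 + 323.6 = 1316.8 kN/m
FS = R / T = 1316.8 / 706.5 = 1.864

FS = 1.86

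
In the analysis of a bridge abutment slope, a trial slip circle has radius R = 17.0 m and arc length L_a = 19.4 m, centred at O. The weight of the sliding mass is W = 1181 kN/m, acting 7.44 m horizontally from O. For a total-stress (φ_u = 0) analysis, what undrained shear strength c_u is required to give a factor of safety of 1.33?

FS = c_u·L_a·R / (W·d), so c_u = FS·W·d / (L_a·R).
c_u = 1.33·1181·7.44 / (19.40·17.0) = 11686.2 / 329.80 = 35.43 kPa

c_u = 35.4 kPa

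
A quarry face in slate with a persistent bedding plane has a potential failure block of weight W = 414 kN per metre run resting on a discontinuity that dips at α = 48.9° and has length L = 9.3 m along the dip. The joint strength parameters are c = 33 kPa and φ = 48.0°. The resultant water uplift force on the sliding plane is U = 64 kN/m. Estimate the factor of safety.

Resolving the block weight along and normal to the plane and applying the Mohr–Coulomb strength on the joint:
N' = W cosα − U = 414·cos48.9° − 64 = 208.2 kN/m
Driving force T = W sinα = 414·sin48.9° = 312.0 kN/m
Resisting force R = c·L + N'·tanφ = 33·9.3 + 208.2·tan48.0° = 306.9 + 231.2 = 538.1 kN/m
FS = R / T = 538.1 / 312.0 = 1.725

FS = 1.72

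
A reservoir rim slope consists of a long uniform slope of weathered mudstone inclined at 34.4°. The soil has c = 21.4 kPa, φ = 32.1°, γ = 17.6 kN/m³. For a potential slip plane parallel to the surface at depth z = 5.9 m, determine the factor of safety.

FS = 1.36

For an infinite slope with a slip plane parallel to the surface (no pore pressure): FS = [c + γz cos²β tanφ] / [γz sinβ cosβ].
γz = 17.6·5.9 = 103.84 kN/m²
Numerator = 21.4 + 103.84·cos²34.4°·tan32.1° = 21.4 + 103.84·0.6808·0.6273 = 65.747 kPa
Denominator = 103.84·sin34.4°·cos34.4° = 103.84·0.5650·0.8251 = 48.406 kPa
FS = 65.747 / 48.406 = 1.358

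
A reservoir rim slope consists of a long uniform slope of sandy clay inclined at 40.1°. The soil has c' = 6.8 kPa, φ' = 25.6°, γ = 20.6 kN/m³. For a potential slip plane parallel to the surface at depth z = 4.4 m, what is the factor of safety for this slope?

For an infinite slope with a slip plane parallel to the surface (no pore pressure): FS = [c' + γz cos²β tanφ'] / [γz sinβ cosβ].
γz = 20.6·4.4 = 90.64 kN/m²
Numerator = 6.8 + 90.64·cos²40.1°·tan25.6° = 6.8 + 90.64·0.5851·0.4791 = 32.210 kPa
Denominator = 90.64·sin40.1°·cos40.1° = 90.64·0.6441·0.7649 = 44.659 kPa
FS = 32.210 / 44.659 = 0.721

FS = 0.72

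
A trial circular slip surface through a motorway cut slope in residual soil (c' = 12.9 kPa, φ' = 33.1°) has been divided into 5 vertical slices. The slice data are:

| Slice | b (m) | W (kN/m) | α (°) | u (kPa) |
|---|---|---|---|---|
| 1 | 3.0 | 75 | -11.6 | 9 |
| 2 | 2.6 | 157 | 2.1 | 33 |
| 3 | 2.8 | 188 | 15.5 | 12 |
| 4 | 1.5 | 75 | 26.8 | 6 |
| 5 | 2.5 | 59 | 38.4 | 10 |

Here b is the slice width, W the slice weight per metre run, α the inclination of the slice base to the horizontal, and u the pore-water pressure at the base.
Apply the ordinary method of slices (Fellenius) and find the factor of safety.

FS = 3.51

Ordinary method of slices: FS = Σ[c'·Δl_i + (W_i cosα_i − u_i·Δl_i)·tanφ'] / Σ W_i sinα_i, with Δl_i = b_i / cosα_i.
Slice 1: Δl = 3.0/cos(-11.6°) = 3.063 m; N'_1 = 75·cos(-11.6°) − 9·3.063 = 45.9; c'Δl = 39.51; W sinα = -15.1
Slice 2: Δl = 2.6/cos2.1° = 2.602 m; N'_2 = 157·cos2.1° − 33·2.602 = 71.0; c'Δl = 33.56; W sinα = 5.8
Slice 3: Δl = 2.8/cos15.5° = 2.906 m; N'_3 = 188·cos15.5° − 12·2.906 = 146.3; c'Δl = 37.48; W sinα = 50.2
Slice 4: Δl = 1.5/cos26.8° = 1.681 m; N'_4 = 75·cos26.8° − 6·1.681 = 56.9; c'Δl = 21.68; W sinα = 33.8
Slice 5: Δl = 2.5/cos38.4° = 3.190 m; N'_5 = 59·cos38.4° − 10·3.190 = 14.3; c'Δl = 41.15; W sinα = 36.6
Σc'Δl = 173.4 kN/m; ΣN' = 334.4 kN/m; ΣW sinα = 111.4 kN/m
Resisting = 173.4 + 334.4·tan33.1° = 173.4 + 218.0 = 391.4 kN/m
FS = 391.4 / 111.4 = 3.514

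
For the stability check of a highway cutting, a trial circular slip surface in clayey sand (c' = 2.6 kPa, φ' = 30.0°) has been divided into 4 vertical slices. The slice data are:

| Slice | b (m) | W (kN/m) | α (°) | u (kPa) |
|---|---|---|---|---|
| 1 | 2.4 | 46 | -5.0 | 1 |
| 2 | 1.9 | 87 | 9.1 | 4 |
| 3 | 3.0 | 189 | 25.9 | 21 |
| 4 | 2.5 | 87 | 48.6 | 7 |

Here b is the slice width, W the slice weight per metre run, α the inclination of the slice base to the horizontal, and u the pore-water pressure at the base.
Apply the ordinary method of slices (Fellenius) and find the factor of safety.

Ordinary method of slices: FS = Σ[c'·Δl_i + (W_i cosα_i − u_i·Δl_i)·tanφ'] / Σ W_i sinα_i, with Δl_i = b_i / cosα_i.
Slice 1: Δl = 2.4/cos(-5.0°) = 2.409 m; N'_1 = 46·cos(-5.0°) − 1·2.409 = 43.4; c'Δl = 6.26; W sinα = -4.0
Slice 2: Δl = 1.9/cos9.1° = 1.924 m; N'_2 = 87·cos9.1° − 4·1.924 = 78.2; c'Δl = 5.00; W sinα = 13.8
Slice 3: Δl = 3.0/cos25.9° = 3.335 m; N'_3 = 189·cos25.9° − 21·3.335 = 100.0; c'Δl = 8.67; W sinα = 82.6
Slice 4: Δl = 2.5/cos48.6° = 3.780 m; N'_4 = 87·cos48.6° − 7·3.780 = 31.1; c'Δl = 9.83; W sinα = 65.3
Σc'Δl = 29.8 kN/m; ΣN' = 252.7 kN/m; ΣW sinα = 157.6 kN/m
Resisting = 29.8 + 252.7·tan30.0° = 29.8 + 145.9 = 175.7 kN/m
FS = 175.7 / 157.6 = 1.115

FS = 1.11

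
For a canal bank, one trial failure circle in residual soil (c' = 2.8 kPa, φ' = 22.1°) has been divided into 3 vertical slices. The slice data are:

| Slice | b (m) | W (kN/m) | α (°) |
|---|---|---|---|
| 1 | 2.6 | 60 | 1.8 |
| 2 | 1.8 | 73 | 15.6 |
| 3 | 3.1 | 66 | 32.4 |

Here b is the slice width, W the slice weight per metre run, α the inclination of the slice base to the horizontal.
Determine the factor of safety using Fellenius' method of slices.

Ordinary method of slices: FS = Σ[c'·Δl_i + (W_i cosα_i)·tanφ'] / Σ W_i sinα_i, with Δl_i = b_i / cosα_i.
Slice 1: Δl = 2.6/cos1.8° = 2.601 m; N'_1 = 60·cos1.8° = 60.0; c'Δl = 7.28; W sinα = 1.9
Slice 2: Δl = 1.8/cos15.6° = 1.869 m; N'_2 = 73·cos15.6° = 70.3; c'Δl = 5.23; W sinα = 19.6
Slice 3: Δl = 3.1/cos32.4° = 3.672 m; N'_3 = 66·cos32.4° = 55.7; c'Δl = 10.28; W sinα = 35.4
Σc'Δl = 22.8 kN/m; ΣN' = 186.0 kN/m; ΣW sinα = 56.9 kN/m
Resisting = 22.8 + 186.0·tan22.1° = 22.8 + 75.5 = 98.3 kN/m
FS = 98.3 / 56.9 = 1.729

FS = 1.73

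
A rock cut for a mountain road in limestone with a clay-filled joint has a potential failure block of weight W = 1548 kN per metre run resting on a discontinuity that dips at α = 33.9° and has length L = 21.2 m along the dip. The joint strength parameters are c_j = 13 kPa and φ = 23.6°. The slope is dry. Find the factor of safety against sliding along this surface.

FS = 0.97

Resolving the block weight along and normal to the plane and applying the Mohr–Coulomb strength on the joint:
N' = W cosα = 1548·cos33.9° = 1284.9 kN/m
Driving force T = W sinα = 1548·sin33.9° = 863.4 kN/m
Resisting force R = c_j·L + N'·tanφ = 13·21.2 + 1284.9·tan23.6° = 275.6 + 561.3 = 836.9 kN/m
FS = R / T = 836.9 / 863.4 = 0.969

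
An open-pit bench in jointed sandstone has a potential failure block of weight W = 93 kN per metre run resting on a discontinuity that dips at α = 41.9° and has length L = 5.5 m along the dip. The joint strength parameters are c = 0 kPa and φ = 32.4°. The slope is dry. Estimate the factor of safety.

FS = 0.71

Resolving the block weight along and normal to the plane and applying the Mohr–Coulomb strength on the joint:
N' = W cosα = 93·cos41.9° = 69.2 kN/m
Driving force T = W sinα = 93·sin41.9° = 62.1 kN/m
Resisting force R = c·L + N'·tanφ = 0·5.5 + 69.2·tan32.4° = 0.0 + 43.9 = 43.9 kN/m
FS = R / T = 43.9 / 62.1 = 0.707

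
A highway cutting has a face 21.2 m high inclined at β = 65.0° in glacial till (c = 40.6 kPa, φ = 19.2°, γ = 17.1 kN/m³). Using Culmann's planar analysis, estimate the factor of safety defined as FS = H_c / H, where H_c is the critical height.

FS = 1.27

H_c = (4c/γ) · sinβ cosφ / [1 − cos(β − φ)]
    = (4·40.6/17.1) · sin65.0°·cos19.2° / [1 − cos45.8°]
    = 9.497 · 0.8559 / 0.3028 = 26.84 m
FS = H_c / H = 26.84 / 21.2 = 1.266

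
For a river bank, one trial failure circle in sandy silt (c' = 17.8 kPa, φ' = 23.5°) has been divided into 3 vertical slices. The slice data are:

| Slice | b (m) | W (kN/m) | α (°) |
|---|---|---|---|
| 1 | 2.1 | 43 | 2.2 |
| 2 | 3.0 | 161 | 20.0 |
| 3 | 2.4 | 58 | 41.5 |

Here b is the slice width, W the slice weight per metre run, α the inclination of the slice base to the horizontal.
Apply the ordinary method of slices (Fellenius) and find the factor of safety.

FS = 2.68

Ordinary method of slices: FS = Σ[c'·Δl_i + (W_i cosα_i)·tanφ'] / Σ W_i sinα_i, with Δl_i = b_i / cosα_i.
Slice 1: Δl = 2.1/cos2.2° = 2.102 m; N'_1 = 43·cos2.2° = 43.0; c'Δl = 37.41; W sinα = 1.7
Slice 2: Δl = 3.0/cos20.0° = 3.193 m; N'_2 = 161·cos20.0° = 151.3; c'Δl = 56.83; W sinα = 55.1
Slice 3: Δl = 2.4/cos41.5° = 3.204 m; N'_3 = 58·cos41.5° = 43.4; c'Δl = 57.04; W sinα = 38.4
Σc'Δl = 151.3 kN/m; ΣN' = 237.7 kN/m; ΣW sinα = 95.1 kN/m
Resisting = 151.3 + 237.7·tan23.5° = 151.3 + 103.4 = 254.6 kN/m
FS = 254.6 / 95.1 = 2.676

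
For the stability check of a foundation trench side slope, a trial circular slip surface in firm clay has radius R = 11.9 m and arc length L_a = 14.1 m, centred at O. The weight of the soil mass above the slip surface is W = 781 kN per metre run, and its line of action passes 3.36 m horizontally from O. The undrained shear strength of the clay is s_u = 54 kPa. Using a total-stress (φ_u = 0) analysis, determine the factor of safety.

FS = 3.45

Taking moments about the centre O, the resisting moment is provided by the undrained shear strength acting along the arc:
M_R = s_u·L_a·R = 54·14.10·11.9 = 9060.7 kN·m/m
M_D = W·d = 781·3.36 = 2624.2 kN·m/m
FS = M_R / M_D = 9060.7 / 2624.2 = 3.453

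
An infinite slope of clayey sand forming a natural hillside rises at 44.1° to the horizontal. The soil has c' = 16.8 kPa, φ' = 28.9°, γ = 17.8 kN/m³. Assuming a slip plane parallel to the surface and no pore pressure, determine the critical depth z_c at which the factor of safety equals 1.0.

Setting FS = 1.00 in FS = [c' + γz cos²β tanφ'] / [γz sinβ cosβ] and solving for z:
z = c' / [γ cosβ (FS·sinβ − cosβ·tanφ')]
  = 16.8 / [17.8·cos44.1°·(1.00·sin44.1° − cos44.1°·tan28.9°)]
  = 16.8 / [17.8·0.7181·(1.00·0.6959 − 0.7181·0.5520)]
  = 16.8 / 3.8282 = 4.388 m

z_c = 4.39 m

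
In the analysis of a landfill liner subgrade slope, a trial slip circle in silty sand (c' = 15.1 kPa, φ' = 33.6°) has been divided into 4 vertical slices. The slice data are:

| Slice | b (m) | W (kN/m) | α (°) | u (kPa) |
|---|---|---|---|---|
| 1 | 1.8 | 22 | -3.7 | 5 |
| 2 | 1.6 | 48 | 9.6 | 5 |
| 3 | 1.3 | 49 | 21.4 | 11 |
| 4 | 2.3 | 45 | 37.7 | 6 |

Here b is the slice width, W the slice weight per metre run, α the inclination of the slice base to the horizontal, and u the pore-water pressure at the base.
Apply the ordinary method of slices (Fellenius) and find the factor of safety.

FS = 3.53

Ordinary method of slices: FS = Σ[c'·Δl_i + (W_i cosα_i − u_i·Δl_i)·tanφ'] / Σ W_i sinα_i, with Δl_i = b_i / cosα_i.
Slice 1: Δl = 1.8/cos(-3.7°) = 1.804 m; N'_1 = 22·cos(-3.7°) − 5·1.804 = 12.9; c'Δl = 27.24; W sinα = -1.4
Slice 2: Δl = 1.6/cos9.6° = 1.623 m; N'_2 = 48·cos9.6° − 5·1.623 = 39.2; c'Δl = 24.50; W sinα = 8.0
Slice 3: Δl = 1.3/cos21.4° = 1.396 m; N'_3 = 49·cos21.4° − 11·1.396 = 30.3; c'Δl = 21.08; W sinα = 17.9
Slice 4: Δl = 2.3/cos37.7° = 2.907 m; N'_4 = 45·cos37.7° − 6·2.907 = 18.2; c'Δl = 43.89; W sinα = 27.5
Σc'Δl = 116.7 kN/m; ΣN' = 100.6 kN/m; ΣW sinα = 52.0 kN/m
Resisting = 116.7 + 100.6·tan33.6° = 116.7 + 66.8 = 183.5 kN/m
FS = 183.5 / 52.0 = 3.531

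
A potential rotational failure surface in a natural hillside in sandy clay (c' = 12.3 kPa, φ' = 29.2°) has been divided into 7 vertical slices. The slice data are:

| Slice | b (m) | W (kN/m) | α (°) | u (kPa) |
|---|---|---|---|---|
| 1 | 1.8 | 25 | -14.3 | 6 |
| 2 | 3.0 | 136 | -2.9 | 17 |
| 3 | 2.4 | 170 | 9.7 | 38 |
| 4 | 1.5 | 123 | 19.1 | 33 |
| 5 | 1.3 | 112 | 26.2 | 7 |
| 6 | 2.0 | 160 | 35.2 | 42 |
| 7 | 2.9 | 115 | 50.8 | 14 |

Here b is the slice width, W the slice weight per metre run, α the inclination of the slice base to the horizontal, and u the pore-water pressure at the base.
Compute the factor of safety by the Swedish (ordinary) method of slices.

FS = 1.45

Ordinary method of slices: FS = Σ[c'·Δl_i + (W_i cosα_i − u_i·Δl_i)·tanφ'] / Σ W_i sinα_i, with Δl_i = b_i / cosα_i.
Slice 1: Δl = 1.8/cos(-14.3°) = 1.858 m; N'_1 = 25·cos(-14.3°) − 6·1.858 = 13.1; c'Δl = 22.85; W sinα = -6.2
Slice 2: Δl = 3.0/cos(-2.9°) = 3.004 m; N'_2 = 136·cos(-2.9°) − 17·3.004 = 84.8; c'Δl = 36.95; W sinα = -6.9
Slice 3: Δl = 2.4/cos9.7° = 2.435 m; N'_3 = 170·cos9.7° − 38·2.435 = 75.0; c'Δl = 29.95; W sinα = 28.6
Slice 4: Δl = 1.5/cos19.1° = 1.587 m; N'_4 = 123·cos19.1° − 33·1.587 = 63.8; c'Δl = 19.52; W sinα = 40.2
Slice 5: Δl = 1.3/cos26.2° = 1.449 m; N'_5 = 112·cos26.2° − 7·1.449 = 90.4; c'Δl = 17.82; W sinα = 49.4
Slice 6: Δl = 2.0/cos35.2° = 2.448 m; N'_6 = 160·cos35.2° − 42·2.448 = 27.9; c'Δl = 30.10; W sinα = 92.2
Slice 7: Δl = 2.9/cos50.8° = 4.588 m; N'_7 = 115·cos50.8° − 14·4.588 = 8.4; c'Δl = 56.44; W sinα = 89.1
Σc'Δl = 213.6 kN/m; ΣN' = 363.5 kN/m; ΣW sinα = 286.6 kN/m
Resisting = 213.6 + 363.5·tan29.2° = 213.6 + 203.1 = 416.8 kN/m
FS = 416.8 / 286.6 = 1.454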